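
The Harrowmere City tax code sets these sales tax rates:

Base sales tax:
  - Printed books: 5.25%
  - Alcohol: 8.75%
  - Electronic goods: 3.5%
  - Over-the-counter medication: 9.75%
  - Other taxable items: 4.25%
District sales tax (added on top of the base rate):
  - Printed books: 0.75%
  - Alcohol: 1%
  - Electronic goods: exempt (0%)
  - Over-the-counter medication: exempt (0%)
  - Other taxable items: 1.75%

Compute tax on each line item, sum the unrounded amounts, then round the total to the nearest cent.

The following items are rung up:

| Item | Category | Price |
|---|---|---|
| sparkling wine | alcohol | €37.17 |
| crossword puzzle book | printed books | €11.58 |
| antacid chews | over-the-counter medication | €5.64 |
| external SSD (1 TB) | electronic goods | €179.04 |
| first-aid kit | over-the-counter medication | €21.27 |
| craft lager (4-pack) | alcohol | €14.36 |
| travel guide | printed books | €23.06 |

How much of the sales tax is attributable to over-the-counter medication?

Antacid chews €5.64: over-the-counter medication → 9.75% + 0% district = 9.75% → €0.5499
First-aid kit €21.27: over-the-counter medication → 9.75% + 0% district = 9.75% → €2.073825
Tax on over-the-counter medication: unrounded sum = €2.623725 → €2.62

€2.62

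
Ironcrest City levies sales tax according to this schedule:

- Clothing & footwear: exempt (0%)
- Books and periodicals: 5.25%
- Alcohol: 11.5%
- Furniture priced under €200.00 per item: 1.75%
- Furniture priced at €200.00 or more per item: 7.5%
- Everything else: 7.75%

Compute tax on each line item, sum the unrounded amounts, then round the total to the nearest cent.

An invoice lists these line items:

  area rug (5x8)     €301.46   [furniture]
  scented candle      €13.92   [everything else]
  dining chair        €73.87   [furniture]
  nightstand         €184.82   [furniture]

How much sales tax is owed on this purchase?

Area rug (5x8) €301.46: furniture, €200.00 or more → 7.5% → €22.6095
Scented candle €13.92: everything else → 7.75% → €1.0788
Dining chair €73.87: furniture, under €200.00 → 1.75% → €1.292725
Nightstand €184.82: furniture, under €200.00 → 1.75% → €3.23435
Unrounded tax sum = €28.215375 → €28.22

€28.22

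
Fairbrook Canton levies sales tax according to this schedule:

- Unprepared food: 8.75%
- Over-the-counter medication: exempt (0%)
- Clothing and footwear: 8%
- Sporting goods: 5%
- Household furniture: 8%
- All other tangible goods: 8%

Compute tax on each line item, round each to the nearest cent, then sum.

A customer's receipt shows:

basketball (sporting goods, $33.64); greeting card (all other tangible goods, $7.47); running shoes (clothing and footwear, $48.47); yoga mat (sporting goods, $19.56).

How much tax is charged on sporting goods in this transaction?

$2.66

Basketball $33.64: sporting goods → 5% → $1.68
Yoga mat $19.56: sporting goods → 5% → $0.98
Tax on sporting goods = $1.68 + $0.98 = $2.66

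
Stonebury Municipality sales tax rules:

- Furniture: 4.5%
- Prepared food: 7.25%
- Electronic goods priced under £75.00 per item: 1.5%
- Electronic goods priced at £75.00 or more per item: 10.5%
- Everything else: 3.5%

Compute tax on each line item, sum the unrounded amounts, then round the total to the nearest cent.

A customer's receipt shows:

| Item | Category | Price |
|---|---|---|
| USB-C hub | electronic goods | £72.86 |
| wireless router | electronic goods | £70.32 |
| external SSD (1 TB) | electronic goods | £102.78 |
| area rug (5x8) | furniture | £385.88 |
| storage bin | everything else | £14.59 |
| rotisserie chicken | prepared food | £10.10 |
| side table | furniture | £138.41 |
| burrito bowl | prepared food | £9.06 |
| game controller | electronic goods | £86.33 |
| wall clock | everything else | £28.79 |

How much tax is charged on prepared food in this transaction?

£1.39

Rotisserie chicken £10.10: prepared food → 7.25% → £0.73225
Burrito bowl £9.06: prepared food → 7.25% → £0.65685
Tax on prepared food: unrounded sum = £1.3891 → £1.39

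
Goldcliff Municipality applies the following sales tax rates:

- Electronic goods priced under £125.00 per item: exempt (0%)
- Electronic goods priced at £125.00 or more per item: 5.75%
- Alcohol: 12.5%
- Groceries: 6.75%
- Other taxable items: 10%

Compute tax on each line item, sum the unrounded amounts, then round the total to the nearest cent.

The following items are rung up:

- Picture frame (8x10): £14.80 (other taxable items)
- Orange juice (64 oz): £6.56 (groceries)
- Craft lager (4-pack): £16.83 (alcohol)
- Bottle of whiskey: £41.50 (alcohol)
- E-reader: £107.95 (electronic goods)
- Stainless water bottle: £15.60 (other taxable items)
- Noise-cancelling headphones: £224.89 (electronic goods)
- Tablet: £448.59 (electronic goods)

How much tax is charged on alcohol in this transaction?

Craft lager (4-pack) £16.83: alcohol → 12.5% → £2.10375
Bottle of whiskey £41.50: alcohol → 12.5% → £5.1875
Tax on alcohol: unrounded sum = £7.29125 → £7.29

£7.29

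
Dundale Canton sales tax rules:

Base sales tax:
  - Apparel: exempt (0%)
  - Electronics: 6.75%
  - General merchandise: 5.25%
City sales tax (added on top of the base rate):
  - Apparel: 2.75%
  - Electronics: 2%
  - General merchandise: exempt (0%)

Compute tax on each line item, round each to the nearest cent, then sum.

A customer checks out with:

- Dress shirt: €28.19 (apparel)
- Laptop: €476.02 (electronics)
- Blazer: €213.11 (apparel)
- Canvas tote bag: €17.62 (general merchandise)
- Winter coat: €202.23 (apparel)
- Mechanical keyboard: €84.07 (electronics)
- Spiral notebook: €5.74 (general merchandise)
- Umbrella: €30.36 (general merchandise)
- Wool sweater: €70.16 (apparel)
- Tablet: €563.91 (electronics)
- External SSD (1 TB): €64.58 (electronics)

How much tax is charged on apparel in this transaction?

Dress shirt €28.19: apparel → 0% + 2.75% city = 2.75% → €0.78
Blazer €213.11: apparel → 0% + 2.75% city = 2.75% → €5.86
Winter coat €202.23: apparel → 0% + 2.75% city = 2.75% → €5.56
Wool sweater €70.16: apparel → 0% + 2.75% city = 2.75% → €1.93
Tax on apparel = €0.78 + €5.86 + €5.56 + €1.93 = €14.13

€14.13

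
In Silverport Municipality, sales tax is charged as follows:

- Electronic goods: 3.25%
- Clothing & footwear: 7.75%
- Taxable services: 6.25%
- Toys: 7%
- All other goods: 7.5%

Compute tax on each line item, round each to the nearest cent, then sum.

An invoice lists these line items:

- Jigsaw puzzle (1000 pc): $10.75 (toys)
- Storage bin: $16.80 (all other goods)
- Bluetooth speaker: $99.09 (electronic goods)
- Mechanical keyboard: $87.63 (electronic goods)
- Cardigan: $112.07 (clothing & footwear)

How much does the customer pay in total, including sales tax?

$343.11

Jigsaw puzzle (1000 pc) $10.75: toys → 7% → $0.75
Storage bin $16.80: all other goods → 7.5% → $1.26
Bluetooth speaker $99.09: electronic goods → 3.25% → $3.22
Mechanical keyboard $87.63: electronic goods → 3.25% → $2.85
Cardigan $112.07: clothing & footwear → 7.75% → $8.69
Subtotal = $326.34; tax = $16.77; total due = $343.11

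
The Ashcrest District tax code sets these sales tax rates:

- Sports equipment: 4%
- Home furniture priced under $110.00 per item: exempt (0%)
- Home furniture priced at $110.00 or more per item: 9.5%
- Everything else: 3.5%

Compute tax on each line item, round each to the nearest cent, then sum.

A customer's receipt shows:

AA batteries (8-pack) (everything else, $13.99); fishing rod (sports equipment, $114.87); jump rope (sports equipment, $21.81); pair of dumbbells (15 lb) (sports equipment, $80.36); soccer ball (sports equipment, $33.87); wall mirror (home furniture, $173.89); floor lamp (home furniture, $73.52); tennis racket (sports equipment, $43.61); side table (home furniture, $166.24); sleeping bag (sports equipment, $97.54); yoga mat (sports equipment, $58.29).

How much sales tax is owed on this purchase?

AA batteries (8-pack) $13.99: everything else → 3.5% → $0.49
Fishing rod $114.87: sports equipment → 4% → $4.59
Jump rope $21.81: sports equipment → 4% → $0.87
Pair of dumbbells (15 lb) $80.36: sports equipment → 4% → $3.21
Soccer ball $33.87: sports equipment → 4% → $1.35
Wall mirror $173.89: home furniture, $110.00 or more → 9.5% → $16.52
Floor lamp $73.52: home furniture, under $110.00 → 0% → $0.00
Tennis racket $43.61: sports equipment → 4% → $1.74
Side table $166.24: home furniture, $110.00 or more → 9.5% → $15.79
Sleeping bag $97.54: sports equipment → 4% → $3.90
Yoga mat $58.29: sports equipment → 4% → $2.33
Total tax = $0.49 + $4.59 + $0.87 + $3.21 + $1.35 + $16.52 + $1.74 + $15.79 + $3.90 + $2.33 = $50.79

$50.79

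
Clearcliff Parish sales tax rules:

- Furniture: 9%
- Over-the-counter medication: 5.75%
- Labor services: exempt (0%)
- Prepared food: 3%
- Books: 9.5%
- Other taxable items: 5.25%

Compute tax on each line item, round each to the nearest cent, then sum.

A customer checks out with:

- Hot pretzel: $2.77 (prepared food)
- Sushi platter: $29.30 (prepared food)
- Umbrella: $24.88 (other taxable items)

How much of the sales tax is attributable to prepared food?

Hot pretzel $2.77: prepared food → 3% → $0.08
Sushi platter $29.30: prepared food → 3% → $0.88
Tax on prepared food = $0.08 + $0.88 = $0.96

$0.96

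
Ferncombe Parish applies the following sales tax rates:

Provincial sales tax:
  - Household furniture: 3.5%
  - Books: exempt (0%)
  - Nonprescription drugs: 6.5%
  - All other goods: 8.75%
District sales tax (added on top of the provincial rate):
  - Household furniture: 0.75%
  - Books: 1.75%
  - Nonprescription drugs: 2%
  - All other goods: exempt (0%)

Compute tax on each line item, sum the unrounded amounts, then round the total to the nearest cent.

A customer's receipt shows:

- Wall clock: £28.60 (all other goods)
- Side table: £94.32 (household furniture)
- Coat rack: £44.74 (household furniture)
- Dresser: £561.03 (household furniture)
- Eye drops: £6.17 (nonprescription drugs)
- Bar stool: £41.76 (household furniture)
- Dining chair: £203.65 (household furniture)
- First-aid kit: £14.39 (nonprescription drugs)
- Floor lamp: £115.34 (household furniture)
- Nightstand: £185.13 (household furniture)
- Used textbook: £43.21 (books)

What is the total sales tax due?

Wall clock £28.60: all other goods → 8.75% + 0% district = 8.75% → £2.5025
Side table £94.32: household furniture → 3.5% + 0.75% district = 4.25% → £4.0086
Coat rack £44.74: household furniture → 3.5% + 0.75% district = 4.25% → £1.90145
Dresser £561.03: household furniture → 3.5% + 0.75% district = 4.25% → £23.843775
Eye drops £6.17: nonprescription drugs → 6.5% + 2% district = 8.5% → £0.52445
Bar stool £41.76: household furniture → 3.5% + 0.75% district = 4.25% → £1.7748
Dining chair £203.65: household furniture → 3.5% + 0.75% district = 4.25% → £8.655125
First-aid kit £14.39: nonprescription drugs → 6.5% + 2% district = 8.5% → £1.22315
Floor lamp £115.34: household furniture → 3.5% + 0.75% district = 4.25% → £4.90195
Nightstand £185.13: household furniture → 3.5% + 0.75% district = 4.25% → £7.868025
Used textbook £43.21: books → 0% + 1.75% district = 1.75% → £0.756175
Unrounded tax sum = £57.96 → £57.96

£57.96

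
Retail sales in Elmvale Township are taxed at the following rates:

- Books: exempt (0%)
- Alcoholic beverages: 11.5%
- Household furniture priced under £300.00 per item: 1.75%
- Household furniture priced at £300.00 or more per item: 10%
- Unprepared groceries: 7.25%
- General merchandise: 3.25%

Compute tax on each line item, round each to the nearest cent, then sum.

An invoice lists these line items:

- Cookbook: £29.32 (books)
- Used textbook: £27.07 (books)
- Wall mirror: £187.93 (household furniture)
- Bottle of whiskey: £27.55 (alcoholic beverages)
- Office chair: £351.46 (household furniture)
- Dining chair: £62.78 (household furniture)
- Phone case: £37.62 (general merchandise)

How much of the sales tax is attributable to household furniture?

Wall mirror £187.93: household furniture, under £300.00 → 1.75% → £3.29
Office chair £351.46: household furniture, £300.00 or more → 10% → £35.15
Dining chair £62.78: household furniture, under £300.00 → 1.75% → £1.10
Tax on household furniture = £3.29 + £35.15 + £1.10 = £39.54

£39.54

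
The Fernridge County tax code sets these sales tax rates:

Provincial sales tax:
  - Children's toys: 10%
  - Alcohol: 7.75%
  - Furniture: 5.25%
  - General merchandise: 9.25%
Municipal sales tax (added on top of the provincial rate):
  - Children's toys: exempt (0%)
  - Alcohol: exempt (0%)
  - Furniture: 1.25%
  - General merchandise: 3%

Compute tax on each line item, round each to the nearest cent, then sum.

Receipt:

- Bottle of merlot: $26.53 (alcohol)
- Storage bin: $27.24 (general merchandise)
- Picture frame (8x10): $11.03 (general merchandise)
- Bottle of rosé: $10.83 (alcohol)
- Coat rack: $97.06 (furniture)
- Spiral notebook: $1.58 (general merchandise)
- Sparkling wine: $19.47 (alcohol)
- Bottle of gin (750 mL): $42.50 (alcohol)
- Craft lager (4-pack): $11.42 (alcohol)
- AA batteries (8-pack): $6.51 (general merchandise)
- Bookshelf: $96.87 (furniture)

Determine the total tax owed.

$26.88

Bottle of merlot $26.53: alcohol → 7.75% + 0% municipal = 7.75% → $2.06
Storage bin $27.24: general merchandise → 9.25% + 3% municipal = 12.25% → $3.34
Picture frame (8x10) $11.03: general merchandise → 9.25% + 3% municipal = 12.25% → $1.35
Bottle of rosé $10.83: alcohol → 7.75% + 0% municipal = 7.75% → $0.84
Coat rack $97.06: furniture → 5.25% + 1.25% municipal = 6.5% → $6.31
Spiral notebook $1.58: general merchandise → 9.25% + 3% municipal = 12.25% → $0.19
Sparkling wine $19.47: alcohol → 7.75% + 0% municipal = 7.75% → $1.51
Bottle of gin (750 mL) $42.50: alcohol → 7.75% + 0% municipal = 7.75% → $3.29
Craft lager (4-pack) $11.42: alcohol → 7.75% + 0% municipal = 7.75% → $0.89
AA batteries (8-pack) $6.51: general merchandise → 9.25% + 3% municipal = 12.25% → $0.80
Bookshelf $96.87: furniture → 5.25% + 1.25% municipal = 6.5% → $6.30
Total tax = $2.06 + $3.34 + $1.35 + $0.84 + $6.31 + $0.19 + $1.51 + $3.29 + $0.89 + $0.80 + $6.30 = $26.88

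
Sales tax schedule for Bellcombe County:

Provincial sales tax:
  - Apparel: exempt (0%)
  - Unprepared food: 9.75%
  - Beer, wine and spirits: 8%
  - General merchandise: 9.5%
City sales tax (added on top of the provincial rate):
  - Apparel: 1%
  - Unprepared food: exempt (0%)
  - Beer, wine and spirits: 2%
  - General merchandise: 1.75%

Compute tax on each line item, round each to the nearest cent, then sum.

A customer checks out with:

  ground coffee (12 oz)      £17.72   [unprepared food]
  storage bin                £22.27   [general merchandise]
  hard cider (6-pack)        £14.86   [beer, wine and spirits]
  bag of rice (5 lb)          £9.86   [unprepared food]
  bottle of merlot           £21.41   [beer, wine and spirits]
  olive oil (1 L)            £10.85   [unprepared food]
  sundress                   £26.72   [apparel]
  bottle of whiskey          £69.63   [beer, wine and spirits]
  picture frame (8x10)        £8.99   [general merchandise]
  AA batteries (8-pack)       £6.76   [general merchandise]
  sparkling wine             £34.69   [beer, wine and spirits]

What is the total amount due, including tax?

£266.12

Ground coffee (12 oz) £17.72: unprepared food → 9.75% + 0% city = 9.75% → £1.73
Storage bin £22.27: general merchandise → 9.5% + 1.75% city = 11.25% → £2.51
Hard cider (6-pack) £14.86: beer, wine and spirits → 8% + 2% city = 10% → £1.49
Bag of rice (5 lb) £9.86: unprepared food → 9.75% + 0% city = 9.75% → £0.96
Bottle of merlot £21.41: beer, wine and spirits → 8% + 2% city = 10% → £2.14
Olive oil (1 L) £10.85: unprepared food → 9.75% + 0% city = 9.75% → £1.06
Sundress £26.72: apparel → 0% + 1% city = 1% → £0.27
Bottle of whiskey £69.63: beer, wine and spirits → 8% + 2% city = 10% → £6.96
Picture frame (8x10) £8.99: general merchandise → 9.5% + 1.75% city = 11.25% → £1.01
AA batteries (8-pack) £6.76: general merchandise → 9.5% + 1.75% city = 11.25% → £0.76
Sparkling wine £34.69: beer, wine and spirits → 8% + 2% city = 10% → £3.47
Subtotal = £243.76; tax = £22.36; total due = £266.12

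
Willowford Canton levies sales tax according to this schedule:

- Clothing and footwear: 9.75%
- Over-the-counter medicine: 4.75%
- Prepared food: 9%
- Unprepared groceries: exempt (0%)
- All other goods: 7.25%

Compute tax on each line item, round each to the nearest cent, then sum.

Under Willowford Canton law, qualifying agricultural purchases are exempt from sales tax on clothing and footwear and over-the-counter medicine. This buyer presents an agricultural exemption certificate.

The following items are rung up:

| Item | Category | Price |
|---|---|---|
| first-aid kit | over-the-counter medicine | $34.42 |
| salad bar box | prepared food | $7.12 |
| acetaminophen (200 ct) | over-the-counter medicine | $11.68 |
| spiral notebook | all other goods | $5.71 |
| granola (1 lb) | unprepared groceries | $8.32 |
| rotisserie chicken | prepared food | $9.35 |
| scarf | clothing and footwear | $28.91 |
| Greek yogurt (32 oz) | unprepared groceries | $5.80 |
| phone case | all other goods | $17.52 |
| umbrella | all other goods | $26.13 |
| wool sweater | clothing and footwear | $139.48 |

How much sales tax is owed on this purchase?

$5.05

First-aid kit $34.42: over-the-counter medicine, buyer-exempt → 0% → $0.00
Salad bar box $7.12: prepared food → 9% → $0.64
Acetaminophen (200 ct) $11.68: over-the-counter medicine, buyer-exempt → 0% → $0.00
Spiral notebook $5.71: all other goods → 7.25% → $0.41
Granola (1 lb) $8.32: unprepared groceries → 0% → $0.00
Rotisserie chicken $9.35: prepared food → 9% → $0.84
Scarf $28.91: clothing and footwear, buyer-exempt → 0% → $0.00
Greek yogurt (32 oz) $5.80: unprepared groceries → 0% → $0.00
Phone case $17.52: all other goods → 7.25% → $1.27
Umbrella $26.13: all other goods → 7.25% → $1.89
Wool sweater $139.48: clothing and footwear, buyer-exempt → 0% → $0.00
Total tax = $0.64 + $0.41 + $0.84 + $1.27 + $1.89 = $5.05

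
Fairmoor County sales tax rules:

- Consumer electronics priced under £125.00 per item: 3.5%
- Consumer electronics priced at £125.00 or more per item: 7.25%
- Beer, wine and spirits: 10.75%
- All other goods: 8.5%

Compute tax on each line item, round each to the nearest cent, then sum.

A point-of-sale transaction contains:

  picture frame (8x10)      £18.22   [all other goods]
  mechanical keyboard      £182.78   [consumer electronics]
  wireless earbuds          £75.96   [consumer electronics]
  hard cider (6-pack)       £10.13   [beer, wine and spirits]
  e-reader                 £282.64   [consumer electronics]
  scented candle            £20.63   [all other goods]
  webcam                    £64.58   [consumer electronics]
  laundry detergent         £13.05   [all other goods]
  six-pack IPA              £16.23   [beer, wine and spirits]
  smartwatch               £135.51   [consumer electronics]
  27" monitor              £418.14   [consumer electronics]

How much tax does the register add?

Picture frame (8x10) £18.22: all other goods → 8.5% → £1.55
Mechanical keyboard £182.78: consumer electronics, £125.00 or more → 7.25% → £13.25
Wireless earbuds £75.96: consumer electronics, under £125.00 → 3.5% → £2.66
Hard cider (6-pack) £10.13: beer, wine and spirits → 10.75% → £1.09
E-reader £282.64: consumer electronics, £125.00 or more → 7.25% → £20.49
Scented candle £20.63: all other goods → 8.5% → £1.75
Webcam £64.58: consumer electronics, under £125.00 → 3.5% → £2.26
Laundry detergent £13.05: all other goods → 8.5% → £1.11
Six-pack IPA £16.23: beer, wine and spirits → 10.75% → £1.74
Smartwatch £135.51: consumer electronics, £125.00 or more → 7.25% → £9.82
27" monitor £418.14: consumer electronics, £125.00 or more → 7.25% → £30.32
Total tax = £1.55 + £13.25 + £2.66 + £1.09 + £20.49 + £1.75 + £2.26 + £1.11 + £1.74 + £9.82 + £30.32 = £86.04

£86.04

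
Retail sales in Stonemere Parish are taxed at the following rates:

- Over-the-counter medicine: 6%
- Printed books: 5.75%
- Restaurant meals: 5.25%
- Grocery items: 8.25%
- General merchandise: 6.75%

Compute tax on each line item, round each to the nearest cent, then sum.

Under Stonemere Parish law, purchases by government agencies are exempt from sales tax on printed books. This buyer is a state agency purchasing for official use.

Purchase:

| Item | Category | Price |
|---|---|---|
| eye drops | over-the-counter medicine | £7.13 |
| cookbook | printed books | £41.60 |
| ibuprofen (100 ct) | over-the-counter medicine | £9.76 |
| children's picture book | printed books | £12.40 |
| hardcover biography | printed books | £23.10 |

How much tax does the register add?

£1.02

Eye drops £7.13: over-the-counter medicine → 6% → £0.43
Cookbook £41.60: printed books, buyer-exempt → 0% → £0.00
Ibuprofen (100 ct) £9.76: over-the-counter medicine → 6% → £0.59
Children's picture book £12.40: printed books, buyer-exempt → 0% → £0.00
Hardcover biography £23.10: printed books, buyer-exempt → 0% → £0.00
Total tax = £0.43 + £0.59 = £1.02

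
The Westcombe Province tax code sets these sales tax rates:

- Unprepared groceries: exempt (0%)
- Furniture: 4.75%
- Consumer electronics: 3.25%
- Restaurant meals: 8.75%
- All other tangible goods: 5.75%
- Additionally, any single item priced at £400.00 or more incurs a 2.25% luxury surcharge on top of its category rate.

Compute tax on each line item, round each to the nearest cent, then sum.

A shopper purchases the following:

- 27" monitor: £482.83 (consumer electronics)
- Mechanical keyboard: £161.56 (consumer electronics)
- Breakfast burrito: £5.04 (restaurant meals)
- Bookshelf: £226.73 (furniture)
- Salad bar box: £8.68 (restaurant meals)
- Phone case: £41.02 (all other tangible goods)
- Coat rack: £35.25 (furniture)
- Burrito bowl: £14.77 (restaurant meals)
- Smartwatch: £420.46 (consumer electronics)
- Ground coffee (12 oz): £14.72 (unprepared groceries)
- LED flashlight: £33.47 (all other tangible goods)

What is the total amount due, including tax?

27" monitor £482.83: consumer electronics → 3.25% + 2.25% surcharge = 5.5% → £26.56
Mechanical keyboard £161.56: consumer electronics → 3.25% → £5.25
Breakfast burrito £5.04: restaurant meals → 8.75% → £0.44
Bookshelf £226.73: furniture → 4.75% → £10.77
Salad bar box £8.68: restaurant meals → 8.75% → £0.76
Phone case £41.02: all other tangible goods → 5.75% → £2.36
Coat rack £35.25: furniture → 4.75% → £1.67
Burrito bowl £14.77: restaurant meals → 8.75% → £1.29
Smartwatch £420.46: consumer electronics → 3.25% + 2.25% surcharge = 5.5% → £23.13
Ground coffee (12 oz) £14.72: unprepared groceries → 0% → £0.00
LED flashlight £33.47: all other tangible goods → 5.75% → £1.92
Subtotal = £1444.53; tax = £74.15; total due = £1518.68

£1518.68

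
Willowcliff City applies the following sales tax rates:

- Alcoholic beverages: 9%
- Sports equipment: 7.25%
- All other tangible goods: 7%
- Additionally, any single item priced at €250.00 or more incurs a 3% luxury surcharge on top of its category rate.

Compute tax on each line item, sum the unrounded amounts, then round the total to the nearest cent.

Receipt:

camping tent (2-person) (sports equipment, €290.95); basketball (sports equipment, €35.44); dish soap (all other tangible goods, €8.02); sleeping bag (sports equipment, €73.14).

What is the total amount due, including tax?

€445.81

Camping tent (2-person) €290.95: sports equipment → 7.25% + 3% surcharge = 10.25% → €29.822375
Basketball €35.44: sports equipment → 7.25% → €2.5694
Dish soap €8.02: all other tangible goods → 7% → €0.5614
Sleeping bag €73.14: sports equipment → 7.25% → €5.30265
Subtotal = €407.55; unrounded tax = €38.255825 → €38.26; total due = €445.81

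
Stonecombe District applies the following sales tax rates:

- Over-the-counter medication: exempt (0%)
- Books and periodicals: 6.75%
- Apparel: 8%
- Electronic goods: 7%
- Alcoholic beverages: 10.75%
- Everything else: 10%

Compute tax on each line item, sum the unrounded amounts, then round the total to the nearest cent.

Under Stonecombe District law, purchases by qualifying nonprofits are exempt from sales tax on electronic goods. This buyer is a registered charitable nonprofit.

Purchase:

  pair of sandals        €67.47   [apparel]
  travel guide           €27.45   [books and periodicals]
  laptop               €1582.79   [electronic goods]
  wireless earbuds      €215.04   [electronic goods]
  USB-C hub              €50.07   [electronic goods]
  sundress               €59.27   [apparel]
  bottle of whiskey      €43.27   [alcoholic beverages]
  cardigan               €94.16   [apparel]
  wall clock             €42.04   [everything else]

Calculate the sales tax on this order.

€28.38

Pair of sandals €67.47: apparel → 8% → €5.3976
Travel guide €27.45: books and periodicals → 6.75% → €1.852875
Laptop €1582.79: electronic goods, buyer-exempt → 0% → €0.00
Wireless earbuds €215.04: electronic goods, buyer-exempt → 0% → €0.00
USB-C hub €50.07: electronic goods, buyer-exempt → 0% → €0.00
Sundress €59.27: apparel → 8% → €4.7416
Bottle of whiskey €43.27: alcoholic beverages → 10.75% → €4.651525
Cardigan €94.16: apparel → 8% → €7.5328
Wall clock €42.04: everything else → 10% → €4.204
Unrounded tax sum = €28.3804 → €28.38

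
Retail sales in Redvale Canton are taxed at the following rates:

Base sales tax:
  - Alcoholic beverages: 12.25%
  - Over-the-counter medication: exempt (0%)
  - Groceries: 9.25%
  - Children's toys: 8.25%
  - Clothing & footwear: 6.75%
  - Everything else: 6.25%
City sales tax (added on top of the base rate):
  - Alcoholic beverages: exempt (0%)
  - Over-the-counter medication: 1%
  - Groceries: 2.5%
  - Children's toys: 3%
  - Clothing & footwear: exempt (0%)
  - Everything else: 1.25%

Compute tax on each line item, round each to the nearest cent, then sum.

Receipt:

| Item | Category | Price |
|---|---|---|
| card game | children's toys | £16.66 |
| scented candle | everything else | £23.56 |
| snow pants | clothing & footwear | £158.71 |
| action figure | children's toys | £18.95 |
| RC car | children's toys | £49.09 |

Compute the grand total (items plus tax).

£288.97

Card game £16.66: children's toys → 8.25% + 3% city = 11.25% → £1.87
Scented candle £23.56: everything else → 6.25% + 1.25% city = 7.5% → £1.77
Snow pants £158.71: clothing & footwear → 6.75% + 0% city = 6.75% → £10.71
Action figure £18.95: children's toys → 8.25% + 3% city = 11.25% → £2.13
RC car £49.09: children's toys → 8.25% + 3% city = 11.25% → £5.52
Subtotal = £266.97; tax = £22.00; total due = £288.97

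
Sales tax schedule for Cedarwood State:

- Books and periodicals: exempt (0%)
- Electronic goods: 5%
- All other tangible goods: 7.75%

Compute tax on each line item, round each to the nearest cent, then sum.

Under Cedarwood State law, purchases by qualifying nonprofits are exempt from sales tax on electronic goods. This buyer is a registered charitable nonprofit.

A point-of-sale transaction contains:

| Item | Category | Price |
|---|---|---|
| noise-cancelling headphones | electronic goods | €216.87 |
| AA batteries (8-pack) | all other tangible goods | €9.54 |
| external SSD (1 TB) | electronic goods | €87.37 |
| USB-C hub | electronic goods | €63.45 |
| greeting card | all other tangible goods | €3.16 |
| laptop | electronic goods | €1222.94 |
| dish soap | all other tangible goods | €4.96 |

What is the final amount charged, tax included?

€1609.65

Noise-cancelling headphones €216.87: electronic goods, buyer-exempt → 0% → €0.00
AA batteries (8-pack) €9.54: all other tangible goods → 7.75% → €0.74
External SSD (1 TB) €87.37: electronic goods, buyer-exempt → 0% → €0.00
USB-C hub €63.45: electronic goods, buyer-exempt → 0% → €0.00
Greeting card €3.16: all other tangible goods → 7.75% → €0.24
Laptop €1222.94: electronic goods, buyer-exempt → 0% → €0.00
Dish soap €4.96: all other tangible goods → 7.75% → €0.38
Subtotal = €1608.29; tax = €1.36; total due = €1609.65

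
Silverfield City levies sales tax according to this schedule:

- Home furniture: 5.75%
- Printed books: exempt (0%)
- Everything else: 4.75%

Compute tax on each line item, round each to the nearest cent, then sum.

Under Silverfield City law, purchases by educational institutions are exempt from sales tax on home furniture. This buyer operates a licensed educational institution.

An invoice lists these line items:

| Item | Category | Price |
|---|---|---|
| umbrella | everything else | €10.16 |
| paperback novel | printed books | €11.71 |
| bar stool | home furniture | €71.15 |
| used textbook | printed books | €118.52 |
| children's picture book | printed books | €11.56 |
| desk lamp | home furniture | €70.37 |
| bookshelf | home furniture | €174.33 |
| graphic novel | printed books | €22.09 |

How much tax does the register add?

€0.48

Umbrella €10.16: everything else → 4.75% → €0.48
Paperback novel €11.71: printed books → 0% → €0.00
Bar stool €71.15: home furniture, buyer-exempt → 0% → €0.00
Used textbook €118.52: printed books → 0% → €0.00
Children's picture book €11.56: printed books → 0% → €0.00
Desk lamp €70.37: home furniture, buyer-exempt → 0% → €0.00
Bookshelf €174.33: home furniture, buyer-exempt → 0% → €0.00
Graphic novel €22.09: printed books → 0% → €0.00
Total tax = €0.48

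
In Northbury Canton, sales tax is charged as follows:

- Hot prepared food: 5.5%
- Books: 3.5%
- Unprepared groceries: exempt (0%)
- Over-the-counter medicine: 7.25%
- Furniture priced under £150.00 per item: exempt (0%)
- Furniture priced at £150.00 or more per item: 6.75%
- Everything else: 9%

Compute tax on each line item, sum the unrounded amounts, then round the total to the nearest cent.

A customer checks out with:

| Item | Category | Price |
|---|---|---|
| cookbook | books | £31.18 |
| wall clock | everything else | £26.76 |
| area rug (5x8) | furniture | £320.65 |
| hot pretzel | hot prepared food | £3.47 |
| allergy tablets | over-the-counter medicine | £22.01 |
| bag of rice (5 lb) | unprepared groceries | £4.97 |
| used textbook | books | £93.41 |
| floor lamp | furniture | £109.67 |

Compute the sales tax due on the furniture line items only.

£21.64

Area rug (5x8) £320.65: furniture, £150.00 or more → 6.75% → £21.643875
Floor lamp £109.67: furniture, under £150.00 → 0% → £0.00
Tax on furniture: unrounded sum = £21.643875 → £21.64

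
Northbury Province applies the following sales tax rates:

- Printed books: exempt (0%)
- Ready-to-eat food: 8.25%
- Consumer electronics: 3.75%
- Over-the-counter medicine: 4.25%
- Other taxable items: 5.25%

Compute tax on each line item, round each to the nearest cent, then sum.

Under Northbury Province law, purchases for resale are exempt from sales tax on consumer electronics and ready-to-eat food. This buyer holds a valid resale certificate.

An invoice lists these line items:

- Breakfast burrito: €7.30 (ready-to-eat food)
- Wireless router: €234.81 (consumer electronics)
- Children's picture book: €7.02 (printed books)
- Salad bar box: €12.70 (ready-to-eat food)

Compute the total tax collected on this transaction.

Breakfast burrito €7.30: ready-to-eat food, buyer-exempt → 0% → €0.00
Wireless router €234.81: consumer electronics, buyer-exempt → 0% → €0.00
Children's picture book €7.02: printed books → 0% → €0.00
Salad bar box €12.70: ready-to-eat food, buyer-exempt → 0% → €0.00
Total tax = €0.00

€0.00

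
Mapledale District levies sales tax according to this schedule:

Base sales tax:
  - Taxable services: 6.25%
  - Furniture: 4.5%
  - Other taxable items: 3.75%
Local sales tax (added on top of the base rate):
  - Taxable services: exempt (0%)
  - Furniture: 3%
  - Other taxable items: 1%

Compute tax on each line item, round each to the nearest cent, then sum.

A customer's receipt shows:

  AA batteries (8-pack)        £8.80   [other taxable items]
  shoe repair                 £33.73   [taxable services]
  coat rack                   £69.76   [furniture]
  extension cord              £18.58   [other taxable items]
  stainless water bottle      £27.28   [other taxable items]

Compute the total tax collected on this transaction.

AA batteries (8-pack) £8.80: other taxable items → 3.75% + 1% local = 4.75% → £0.42
Shoe repair £33.73: taxable services → 6.25% + 0% local = 6.25% → £2.11
Coat rack £69.76: furniture → 4.5% + 3% local = 7.5% → £5.23
Extension cord £18.58: other taxable items → 3.75% + 1% local = 4.75% → £0.88
Stainless water bottle £27.28: other taxable items → 3.75% + 1% local = 4.75% → £1.30
Total tax = £0.42 + £2.11 + £5.23 + £0.88 + £1.30 = £9.94

£9.94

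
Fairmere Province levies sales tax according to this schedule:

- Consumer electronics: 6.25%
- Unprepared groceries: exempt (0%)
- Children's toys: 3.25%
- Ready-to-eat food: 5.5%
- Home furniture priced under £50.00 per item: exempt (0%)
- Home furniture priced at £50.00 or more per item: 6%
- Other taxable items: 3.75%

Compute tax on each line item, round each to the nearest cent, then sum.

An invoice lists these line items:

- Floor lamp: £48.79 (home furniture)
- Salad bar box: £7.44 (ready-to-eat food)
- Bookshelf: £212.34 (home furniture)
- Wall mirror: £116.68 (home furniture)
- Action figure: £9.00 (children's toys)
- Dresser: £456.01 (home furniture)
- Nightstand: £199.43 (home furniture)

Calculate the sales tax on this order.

Floor lamp £48.79: home furniture, under £50.00 → 0% → £0.00
Salad bar box £7.44: ready-to-eat food → 5.5% → £0.41
Bookshelf £212.34: home furniture, £50.00 or more → 6% → £12.74
Wall mirror £116.68: home furniture, £50.00 or more → 6% → £7.00
Action figure £9.00: children's toys → 3.25% → £0.29
Dresser £456.01: home furniture, £50.00 or more → 6% → £27.36
Nightstand £199.43: home furniture, £50.00 or more → 6% → £11.97
Total tax = £0.41 + £12.74 + £7.00 + £0.29 + £27.36 + £11.97 = £59.77

£59.77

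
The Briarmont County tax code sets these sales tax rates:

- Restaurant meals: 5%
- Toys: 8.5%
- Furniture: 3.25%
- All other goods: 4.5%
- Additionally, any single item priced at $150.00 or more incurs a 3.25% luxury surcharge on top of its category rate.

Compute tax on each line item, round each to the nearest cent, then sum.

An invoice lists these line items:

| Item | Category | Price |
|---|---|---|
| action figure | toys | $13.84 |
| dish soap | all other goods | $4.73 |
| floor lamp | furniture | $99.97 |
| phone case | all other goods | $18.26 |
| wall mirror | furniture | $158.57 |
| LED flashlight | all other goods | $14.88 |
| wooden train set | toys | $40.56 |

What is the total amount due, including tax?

$370.70

Action figure $13.84: toys → 8.5% → $1.18
Dish soap $4.73: all other goods → 4.5% → $0.21
Floor lamp $99.97: furniture → 3.25% → $3.25
Phone case $18.26: all other goods → 4.5% → $0.82
Wall mirror $158.57: furniture → 3.25% + 3.25% surcharge = 6.5% → $10.31
LED flashlight $14.88: all other goods → 4.5% → $0.67
Wooden train set $40.56: toys → 8.5% → $3.45
Subtotal = $350.81; tax = $19.89; total due = $370.70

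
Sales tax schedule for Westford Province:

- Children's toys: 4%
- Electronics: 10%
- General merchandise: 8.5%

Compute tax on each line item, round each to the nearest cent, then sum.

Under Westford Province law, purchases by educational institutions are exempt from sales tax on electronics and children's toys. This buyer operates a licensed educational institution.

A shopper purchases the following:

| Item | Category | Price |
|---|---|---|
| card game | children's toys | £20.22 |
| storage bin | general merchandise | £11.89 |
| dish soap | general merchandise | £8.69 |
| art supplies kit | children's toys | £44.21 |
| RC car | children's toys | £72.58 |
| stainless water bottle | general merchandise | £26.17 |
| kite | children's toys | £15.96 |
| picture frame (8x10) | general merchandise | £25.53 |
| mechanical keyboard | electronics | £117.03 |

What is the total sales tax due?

Card game £20.22: children's toys, buyer-exempt → 0% → £0.00
Storage bin £11.89: general merchandise → 8.5% → £1.01
Dish soap £8.69: general merchandise → 8.5% → £0.74
Art supplies kit £44.21: children's toys, buyer-exempt → 0% → £0.00
RC car £72.58: children's toys, buyer-exempt → 0% → £0.00
Stainless water bottle £26.17: general merchandise → 8.5% → £2.22
Kite £15.96: children's toys, buyer-exempt → 0% → £0.00
Picture frame (8x10) £25.53: general merchandise → 8.5% → £2.17
Mechanical keyboard £117.03: electronics, buyer-exempt → 0% → £0.00
Total tax = £1.01 + £0.74 + £2.22 + £2.17 = £6.14

£6.14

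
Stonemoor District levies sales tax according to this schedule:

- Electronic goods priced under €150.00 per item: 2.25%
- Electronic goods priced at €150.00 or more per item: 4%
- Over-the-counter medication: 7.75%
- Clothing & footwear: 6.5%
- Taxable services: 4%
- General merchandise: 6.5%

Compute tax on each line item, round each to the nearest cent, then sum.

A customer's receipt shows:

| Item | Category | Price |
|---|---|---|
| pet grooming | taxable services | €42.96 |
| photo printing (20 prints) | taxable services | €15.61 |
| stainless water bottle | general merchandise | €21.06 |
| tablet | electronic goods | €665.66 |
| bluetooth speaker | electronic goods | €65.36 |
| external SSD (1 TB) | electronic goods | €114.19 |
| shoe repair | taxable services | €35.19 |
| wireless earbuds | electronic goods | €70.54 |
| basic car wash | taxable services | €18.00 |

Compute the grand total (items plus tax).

€1086.67

Pet grooming €42.96: taxable services → 4% → €1.72
Photo printing (20 prints) €15.61: taxable services → 4% → €0.62
Stainless water bottle €21.06: general merchandise → 6.5% → €1.37
Tablet €665.66: electronic goods, €150.00 or more → 4% → €26.63
Bluetooth speaker €65.36: electronic goods, under €150.00 → 2.25% → €1.47
External SSD (1 TB) €114.19: electronic goods, under €150.00 → 2.25% → €2.57
Shoe repair €35.19: taxable services → 4% → €1.41
Wireless earbuds €70.54: electronic goods, under €150.00 → 2.25% → €1.59
Basic car wash €18.00: taxable services → 4% → €0.72
Subtotal = €1048.57; tax = €38.10; total due = €1086.67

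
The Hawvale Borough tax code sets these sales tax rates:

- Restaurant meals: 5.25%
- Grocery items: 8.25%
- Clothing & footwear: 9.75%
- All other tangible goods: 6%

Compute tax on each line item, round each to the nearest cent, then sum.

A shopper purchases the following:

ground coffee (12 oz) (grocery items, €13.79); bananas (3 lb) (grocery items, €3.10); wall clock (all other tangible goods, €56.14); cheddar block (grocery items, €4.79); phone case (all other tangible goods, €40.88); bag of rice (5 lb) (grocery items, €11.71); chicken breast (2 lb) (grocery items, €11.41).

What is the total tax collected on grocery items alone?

Ground coffee (12 oz) €13.79: grocery items → 8.25% → €1.14
Bananas (3 lb) €3.10: grocery items → 8.25% → €0.26
Cheddar block €4.79: grocery items → 8.25% → €0.40
Bag of rice (5 lb) €11.71: grocery items → 8.25% → €0.97
Chicken breast (2 lb) €11.41: grocery items → 8.25% → €0.94
Tax on grocery items = €1.14 + €0.26 + €0.40 + €0.97 + €0.94 = €3.71

€3.71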